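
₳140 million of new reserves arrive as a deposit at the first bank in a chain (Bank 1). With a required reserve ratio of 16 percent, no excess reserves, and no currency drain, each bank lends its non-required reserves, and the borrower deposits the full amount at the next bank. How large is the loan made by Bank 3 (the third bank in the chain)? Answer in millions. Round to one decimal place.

₳83.0 million

Each bank lends a fraction (1 − rr) = 0.8400 of the deposit it receives, so Bank 3 receives 140·0.8400^2 and lends 140·0.8400^3 ≈ 82.9786 million.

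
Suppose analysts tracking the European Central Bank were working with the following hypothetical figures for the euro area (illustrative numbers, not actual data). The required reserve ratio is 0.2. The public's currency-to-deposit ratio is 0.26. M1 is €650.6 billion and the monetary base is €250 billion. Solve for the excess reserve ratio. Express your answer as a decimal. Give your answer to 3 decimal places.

Using m = M/MB = 650.6/250 = 2.602400. Since m = (1 + c)/(c + rr + e), the denominator satisfies c + rr + e = (1 + c)/m = (1 + 0.26) / 2.602400 ≈ 0.484168.
With c = 0.26 and rr = 0.2, the excess reserve ratio is 0.484168 − 0.26 − 0.2 = 0.024168.

0.024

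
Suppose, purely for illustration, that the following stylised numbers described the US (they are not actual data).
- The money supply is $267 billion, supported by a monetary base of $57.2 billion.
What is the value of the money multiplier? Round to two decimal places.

4.67

The money multiplier is m = M / MB = 267 / 57.2 ≈ 4.66783.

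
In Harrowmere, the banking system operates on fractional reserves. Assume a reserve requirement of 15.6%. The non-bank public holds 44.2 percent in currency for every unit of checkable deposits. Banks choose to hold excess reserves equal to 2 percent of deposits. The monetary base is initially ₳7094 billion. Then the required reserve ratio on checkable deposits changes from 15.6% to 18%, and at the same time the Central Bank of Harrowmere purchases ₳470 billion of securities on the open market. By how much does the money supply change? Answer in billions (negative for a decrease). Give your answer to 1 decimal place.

Before: m₁ = (1 + 0.442) / (0.156 + 0.02 + 0.442) ≈ 2.333333, MB₁ = 7094, so M₁ = 2.333333 × 7094 ≈ 16552.6643 billion.
After: m₂ = (1 + 0.442) / (0.18 + 0.02 + 0.442) ≈ 2.246106, MB₂ = 7094 + 470 = 7564, so M₂ = 2.246106 × 7564 ≈ 16989.5458 billion.
ΔM = M₂ − M₁ = 16989.5458 − 16552.6643 = 436.8815 billion.

₳436.9 billion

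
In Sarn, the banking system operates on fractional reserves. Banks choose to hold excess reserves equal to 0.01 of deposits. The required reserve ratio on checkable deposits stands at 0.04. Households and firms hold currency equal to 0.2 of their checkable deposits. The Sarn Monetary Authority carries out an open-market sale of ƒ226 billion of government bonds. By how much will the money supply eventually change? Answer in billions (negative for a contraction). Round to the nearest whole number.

The money multiplier is m = (1 + c) / (rr + e + c) = (1 + 0.2) / (0.04 + 0.01 + 0.2) = 4.8.
The sale removes 226 billion of base, so ΔM = m × ΔMB = 4.8 × (−226) = -1084.8 billion.

-1085 billion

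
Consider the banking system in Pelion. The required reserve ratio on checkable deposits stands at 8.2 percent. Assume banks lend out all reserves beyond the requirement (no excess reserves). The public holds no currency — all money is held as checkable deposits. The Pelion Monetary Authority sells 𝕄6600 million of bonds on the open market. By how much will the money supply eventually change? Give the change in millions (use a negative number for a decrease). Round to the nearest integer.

-80488 million

The simple money multiplier is m = 1/rr = 1/0.082 ≈ 12.19512.
An open-market sale reduces the monetary base by 6600 million, so ΔM = m × ΔMB = 12.19512 × (−6600) = -80487.792 million.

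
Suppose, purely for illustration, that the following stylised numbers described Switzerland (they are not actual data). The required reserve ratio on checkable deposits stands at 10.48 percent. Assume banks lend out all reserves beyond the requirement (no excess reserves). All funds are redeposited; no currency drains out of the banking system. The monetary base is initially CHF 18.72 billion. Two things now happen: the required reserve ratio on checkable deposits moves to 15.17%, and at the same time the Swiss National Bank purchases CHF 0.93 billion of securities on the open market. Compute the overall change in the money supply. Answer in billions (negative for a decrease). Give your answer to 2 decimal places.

Before: m₁ = 1 / (0.1048) ≈ 9.54198, MB₁ = 18.72, so M₁ = 9.54198 × 18.72 ≈ 178.6259 billion.
After: m₂ = 1 / (0.1517) ≈ 6.59196, MB₂ = 18.72 + 0.93 = 19.65, so M₂ = 6.59196 × 19.65 ≈ 129.532 billion.
ΔM = M₂ − M₁ = 129.532 − 178.6259 = -49.0939 billion.

-49.09 billion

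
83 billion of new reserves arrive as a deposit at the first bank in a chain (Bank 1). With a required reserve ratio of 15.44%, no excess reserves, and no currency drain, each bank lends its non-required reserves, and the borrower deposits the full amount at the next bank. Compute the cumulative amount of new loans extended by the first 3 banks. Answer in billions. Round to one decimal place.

Bank i lends (1 − rr)^i of the original deposit: Bank 1 lends 83·0.8456 = 70.1848, Bank 2 lends 83·0.8456² ≈ 59.3483, and so on.
Summing a geometric series: total = 83·[0.8456·(1 − 0.8456^3) / (1 − 0.8456)] ≈ 179.7180 billion.

179.7 billion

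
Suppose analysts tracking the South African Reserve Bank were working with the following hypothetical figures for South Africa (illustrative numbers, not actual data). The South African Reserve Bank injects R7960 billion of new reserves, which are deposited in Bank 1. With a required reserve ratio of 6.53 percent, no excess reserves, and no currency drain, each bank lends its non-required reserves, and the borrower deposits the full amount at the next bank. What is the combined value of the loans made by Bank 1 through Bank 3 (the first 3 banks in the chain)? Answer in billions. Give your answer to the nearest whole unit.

R20895 billion

Bank i lends (1 − rr)^i of the original deposit: Bank 1 lends 7960·0.9347 = 7440.2120, Bank 2 lends 7960·0.9347² ≈ 6954.3662, and so on.
Summing a geometric series: total = 7960·[0.9347·(1 − 0.9347^3) / (1 − 0.9347)] ≈ 20894.8242 billion.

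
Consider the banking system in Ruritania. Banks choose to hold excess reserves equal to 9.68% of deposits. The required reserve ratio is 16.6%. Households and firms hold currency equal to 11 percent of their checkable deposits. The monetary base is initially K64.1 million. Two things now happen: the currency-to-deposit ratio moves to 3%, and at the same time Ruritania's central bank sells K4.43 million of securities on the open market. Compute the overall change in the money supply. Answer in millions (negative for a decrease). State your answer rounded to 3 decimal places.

K19.049 million

Before: m₁ = (1 + 0.11) / (0.166 + 0.0968 + 0.11) ≈ 2.977468, MB₁ = 64.1, so M₁ = 2.977468 × 64.1 ≈ 190.8557 million.
After: m₂ = (1 + 0.03) / (0.166 + 0.0968 + 0.03) ≈ 3.517760, MB₂ = 64.1 − 4.43 = 59.67, so M₂ = 3.517760 × 59.67 ≈ 209.9047 million.
ΔM = M₂ − M₁ = 209.9047 − 190.8557 = 19.049 million.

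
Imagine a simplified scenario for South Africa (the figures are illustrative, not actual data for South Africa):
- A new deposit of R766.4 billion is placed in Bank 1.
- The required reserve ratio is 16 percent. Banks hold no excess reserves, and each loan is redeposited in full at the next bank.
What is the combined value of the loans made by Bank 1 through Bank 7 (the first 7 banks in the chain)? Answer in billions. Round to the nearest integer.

R2836 billion

Bank i lends (1 − rr)^i of the original deposit: Bank 1 lends 766.4·0.8400 = 643.7760, Bank 2 lends 766.4·0.8400² ≈ 540.7718, and so on.
Summing a geometric series: total = 766.4·[0.8400·(1 − 0.8400^7) / (1 − 0.8400)] ≈ 2836.2745 billion.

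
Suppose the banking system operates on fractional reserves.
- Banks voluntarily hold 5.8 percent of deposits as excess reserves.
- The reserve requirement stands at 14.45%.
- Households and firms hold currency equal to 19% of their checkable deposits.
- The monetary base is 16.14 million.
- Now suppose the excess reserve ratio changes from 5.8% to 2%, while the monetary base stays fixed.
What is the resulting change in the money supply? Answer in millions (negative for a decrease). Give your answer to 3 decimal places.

Initially m₁ = (1 + 0.19) / (0.1445 + 0.058 + 0.19) ≈ 3.031847, so M₁ = 3.031847 × 16.14 ≈ 48.934 million.
After the change m₂ = (1 + 0.19) / (0.1445 + 0.02 + 0.19) ≈ 3.356841, so M₂ = 3.356841 × 16.14 ≈ 54.1794 million.
ΔM = M₂ − M₁ = 54.1794 − 48.934 = 5.2454 million.

5.245 million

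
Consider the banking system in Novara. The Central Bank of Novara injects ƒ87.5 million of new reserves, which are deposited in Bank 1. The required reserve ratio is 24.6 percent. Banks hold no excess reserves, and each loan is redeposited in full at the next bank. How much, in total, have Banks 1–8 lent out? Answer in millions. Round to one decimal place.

Bank i lends (1 − rr)^i of the original deposit: Bank 1 lends 87.5·0.7540 = 65.9750, Bank 2 lends 87.5·0.7540² ≈ 49.7451, and so on.
Summing a geometric series: total = 87.5·[0.7540·(1 − 0.7540^8) / (1 − 0.7540)] ≈ 240.1745 million.

ƒ240.2 million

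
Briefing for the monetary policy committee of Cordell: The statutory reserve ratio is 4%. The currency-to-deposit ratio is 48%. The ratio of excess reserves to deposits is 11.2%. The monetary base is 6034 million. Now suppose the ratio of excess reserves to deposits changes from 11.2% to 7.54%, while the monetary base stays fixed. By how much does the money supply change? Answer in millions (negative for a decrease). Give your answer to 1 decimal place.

Initially m₁ = (1 + 0.48) / (0.04 + 0.112 + 0.48) ≈ 2.341772, so M₁ = 2.341772 × 6034 ≈ 14130.2522 million.
After the change m₂ = (1 + 0.48) / (0.04 + 0.0754 + 0.48) ≈ 2.485724, so M₂ = 2.485724 × 6034 ≈ 14998.8586 million.
ΔM = M₂ − M₁ = 14998.8586 − 14130.2522 = 868.6064 million.

868.6 million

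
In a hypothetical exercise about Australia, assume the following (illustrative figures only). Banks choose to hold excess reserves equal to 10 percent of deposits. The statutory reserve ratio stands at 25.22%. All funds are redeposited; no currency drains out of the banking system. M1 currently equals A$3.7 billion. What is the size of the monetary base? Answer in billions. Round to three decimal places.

The money multiplier is m = 1 / (rr + e) = 1 / (0.2522 + 0.1) ≈ 2.83930.
MB = M / m = 3.7 / 2.83930 ≈ 1.3031 billion.

A$1.303 billion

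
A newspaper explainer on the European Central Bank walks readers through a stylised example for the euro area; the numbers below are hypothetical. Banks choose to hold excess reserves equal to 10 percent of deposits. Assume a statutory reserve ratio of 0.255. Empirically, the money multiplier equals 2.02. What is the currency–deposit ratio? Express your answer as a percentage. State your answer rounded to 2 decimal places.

Using m = 2.02. From m = (1 + c)/(c + rr + e), rearranging gives 1 + c = m·(c + rr + e), so c·(1 − m) = m·(rr + e) − 1.
Hence c = [m·(rr + e) − 1]/(1 − m) = [2.02 × (0.255 + 0.1) − 1] / (1 − 2.02) ≈ 0.277353.

27.74%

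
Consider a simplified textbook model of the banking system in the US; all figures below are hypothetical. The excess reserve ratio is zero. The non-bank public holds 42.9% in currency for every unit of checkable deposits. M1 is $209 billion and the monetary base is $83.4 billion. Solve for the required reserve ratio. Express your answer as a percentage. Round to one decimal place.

Using m = M/MB = 209/83.4 ≈ 2.505995. Since m = (1 + c)/(c + rr + e), the denominator satisfies c + rr + e = (1 + c)/m = (1 + 0.429) / 2.505995 ≈ 0.570233.
With c = 0.429 and e = 0, the required reserve ratio is 0.570233 − 0.429 − 0 = 0.141233.

14.1%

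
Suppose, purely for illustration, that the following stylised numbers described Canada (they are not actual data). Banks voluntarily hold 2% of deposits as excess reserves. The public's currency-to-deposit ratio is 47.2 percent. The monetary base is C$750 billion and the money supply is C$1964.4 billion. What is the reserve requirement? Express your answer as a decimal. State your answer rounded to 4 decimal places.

0.0700

Using m = M/MB = 1964.4/750 = 2.619200. Since m = (1 + c)/(c + rr + e), the denominator satisfies c + rr + e = (1 + c)/m = (1 + 0.472) / 2.619200 ≈ 0.562004.
With c = 0.472 and e = 0.02, the reserve requirement is 0.562004 − 0.472 − 0.02 = 0.070004.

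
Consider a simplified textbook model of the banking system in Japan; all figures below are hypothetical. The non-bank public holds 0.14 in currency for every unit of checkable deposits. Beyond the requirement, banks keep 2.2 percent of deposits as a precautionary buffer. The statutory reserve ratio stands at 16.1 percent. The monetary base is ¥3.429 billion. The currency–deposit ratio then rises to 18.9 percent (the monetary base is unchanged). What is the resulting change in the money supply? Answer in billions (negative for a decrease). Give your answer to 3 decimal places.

Initially m₁ = (1 + 0.14) / (0.161 + 0.022 + 0.14) ≈ 3.52941, so M₁ = 3.52941 × 3.429 ≈ 12.1023 billion.
After the change m₂ = (1 + 0.189) / (0.161 + 0.022 + 0.189) ≈ 3.19624, so M₂ = 3.19624 × 3.429 ≈ 10.9599 billion.
ΔM = M₂ − M₁ = 10.9599 − 12.1023 = -1.1424 billion.

-1.142 billion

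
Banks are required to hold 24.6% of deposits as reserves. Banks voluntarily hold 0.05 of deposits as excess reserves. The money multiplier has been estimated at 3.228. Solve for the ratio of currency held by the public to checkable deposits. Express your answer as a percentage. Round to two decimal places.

Using m = 3.228. From m = (1 + c)/(c + rr + e), rearranging gives 1 + c = m·(c + rr + e), so c·(1 − m) = m·(rr + e) − 1.
Hence c = [m·(rr + e) − 1]/(1 − m) = [3.228 × (0.246 + 0.05) − 1] / (1 − 3.228) ≈ 0.019978.

2.00%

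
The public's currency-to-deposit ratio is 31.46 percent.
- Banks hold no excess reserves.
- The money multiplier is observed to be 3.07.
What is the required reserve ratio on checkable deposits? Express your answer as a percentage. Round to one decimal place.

Using m = 3.07. Since m = (1 + c)/(c + rr + e), the denominator satisfies c + rr + e = (1 + c)/m = (1 + 0.3146) / 3.07 ≈ 0.428208.
With c = 0.3146 and e = 0, the required reserve ratio on checkable deposits is 0.428208 − 0.3146 − 0 = 0.113608.

11.4%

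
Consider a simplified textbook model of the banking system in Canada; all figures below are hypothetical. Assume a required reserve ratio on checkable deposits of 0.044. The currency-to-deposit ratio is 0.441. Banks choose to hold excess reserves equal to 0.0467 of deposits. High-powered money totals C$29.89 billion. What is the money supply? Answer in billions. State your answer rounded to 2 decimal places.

C$81.01 billion

The money multiplier is m = (1 + c) / (rr + e + c) = (1 + 0.441) / (0.044 + 0.0467 + 0.441) ≈ 2.71017.
So M = m × MB = 2.71017 × 29.89 ≈ 81.007 billion.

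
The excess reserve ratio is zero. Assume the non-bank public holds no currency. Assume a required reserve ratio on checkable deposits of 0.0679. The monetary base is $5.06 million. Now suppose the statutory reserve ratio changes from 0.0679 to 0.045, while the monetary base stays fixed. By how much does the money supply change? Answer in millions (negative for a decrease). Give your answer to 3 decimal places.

Initially m₁ = 1 / (0.0679) ≈ 14.72754, so M₁ = 14.72754 × 5.06 ≈ 74.5214 million.
After the change m₂ = 1 / (0.045) ≈ 22.22222, so M₂ = 22.22222 × 5.06 ≈ 112.4444 million.
ΔM = M₂ − M₁ = 112.4444 − 74.5214 = 37.923 million.

$37.923 million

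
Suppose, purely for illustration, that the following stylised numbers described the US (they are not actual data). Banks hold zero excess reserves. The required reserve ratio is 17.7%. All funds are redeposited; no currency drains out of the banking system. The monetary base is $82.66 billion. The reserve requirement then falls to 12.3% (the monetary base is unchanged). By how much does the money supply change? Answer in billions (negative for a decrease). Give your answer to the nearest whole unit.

$205 billion

Initially m₁ = 1 / (0.177) ≈ 5.6497, so M₁ = 5.6497 × 82.66 ≈ 467.0042 billion.
After the change m₂ = 1 / (0.123) ≈ 8.1301, so M₂ = 8.1301 × 82.66 ≈ 672.0341 billion.
ΔM = M₂ − M₁ = 672.0341 − 467.0042 = 205.0299 billion.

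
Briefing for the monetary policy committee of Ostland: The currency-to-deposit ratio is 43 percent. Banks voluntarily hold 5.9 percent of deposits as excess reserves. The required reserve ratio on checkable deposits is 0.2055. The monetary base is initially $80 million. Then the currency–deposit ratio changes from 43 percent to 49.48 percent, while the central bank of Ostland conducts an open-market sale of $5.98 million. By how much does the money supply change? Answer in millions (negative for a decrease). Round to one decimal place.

Before: m₁ = (1 + 0.43) / (0.2055 + 0.059 + 0.43) ≈ 2.0590, MB₁ = 80, so M₁ = 2.0590 × 80 = 164.72 million.
After: m₂ = (1 + 0.4948) / (0.2055 + 0.059 + 0.4948) ≈ 1.9687, MB₂ = 80 − 5.98 = 74.02, so M₂ = 1.9687 × 74.02 ≈ 145.7232 million.
ΔM = M₂ − M₁ = 145.7232 − 164.72 = -18.9968 million.

-19.0 million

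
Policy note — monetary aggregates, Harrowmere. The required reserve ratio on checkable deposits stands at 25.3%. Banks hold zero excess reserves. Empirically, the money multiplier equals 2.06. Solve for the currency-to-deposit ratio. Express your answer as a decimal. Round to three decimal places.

Using m = 2.06. From m = (1 + c)/(c + rr + e), rearranging gives 1 + c = m·(c + rr + e), so c·(1 − m) = m·(rr + e) − 1.
Hence c = [m·(rr + e) − 1]/(1 − m) = [2.06 × (0.253 + 0) − 1] / (1 − 2.06) ≈ 0.451717.

0.452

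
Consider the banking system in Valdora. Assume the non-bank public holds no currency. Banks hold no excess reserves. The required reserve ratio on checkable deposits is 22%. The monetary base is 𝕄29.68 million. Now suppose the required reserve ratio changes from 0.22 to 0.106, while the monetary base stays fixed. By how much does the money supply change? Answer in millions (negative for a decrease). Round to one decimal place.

𝕄145.1 million

Initially m₁ = 1 / (0.22) ≈ 4.5455, so M₁ = 4.5455 × 29.68 ≈ 134.9104 million.
After the change m₂ = 1 / (0.106) ≈ 9.4340, so M₂ = 9.4340 × 29.68 ≈ 280.0011 million.
ΔM = M₂ − M₁ = 280.0011 − 134.9104 = 145.0907 million.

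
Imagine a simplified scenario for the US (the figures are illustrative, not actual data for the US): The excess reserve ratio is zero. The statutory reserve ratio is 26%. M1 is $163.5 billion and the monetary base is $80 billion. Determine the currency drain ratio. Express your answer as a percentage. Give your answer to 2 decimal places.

Using m = M/MB = 163.5/80 = 2.043750. From m = (1 + c)/(c + rr + e), rearranging gives 1 + c = m·(c + rr + e), so c·(1 − m) = m·(rr + e) − 1.
Hence c = [m·(rr + e) − 1]/(1 − m) = [2.043750 × (0.26 + 0) − 1] / (1 − 2.043750) ≈ 0.448982.

44.90%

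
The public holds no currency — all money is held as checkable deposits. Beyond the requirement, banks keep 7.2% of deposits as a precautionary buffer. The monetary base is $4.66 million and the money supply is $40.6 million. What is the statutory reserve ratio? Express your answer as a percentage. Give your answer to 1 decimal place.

Using m = M/MB = 40.6/4.66 ≈ 8.712446. Since m = (1 + c)/(c + rr + e), the denominator satisfies c + rr + e = (1 + c)/m = (1 + 0) / 8.712446 ≈ 0.114778.
With c = 0 and e = 0.072, the statutory reserve ratio is 0.114778 − 0 − 0.072 = 0.042778.

4.3%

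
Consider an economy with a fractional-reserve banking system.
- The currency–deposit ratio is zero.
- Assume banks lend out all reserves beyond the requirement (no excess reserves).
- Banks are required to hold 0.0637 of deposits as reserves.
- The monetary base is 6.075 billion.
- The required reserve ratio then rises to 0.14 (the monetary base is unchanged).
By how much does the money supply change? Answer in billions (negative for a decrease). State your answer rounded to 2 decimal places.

Initially m₁ = 1 / (0.0637) ≈ 15.6986, so M₁ = 15.6986 × 6.075 ≈ 95.369 billion.
After the change m₂ = 1 / (0.14) ≈ 7.1429, so M₂ = 7.1429 × 6.075 ≈ 43.3931 billion.
ΔM = M₂ − M₁ = 43.3931 − 95.369 = -51.9759 billion.

-51.98 billion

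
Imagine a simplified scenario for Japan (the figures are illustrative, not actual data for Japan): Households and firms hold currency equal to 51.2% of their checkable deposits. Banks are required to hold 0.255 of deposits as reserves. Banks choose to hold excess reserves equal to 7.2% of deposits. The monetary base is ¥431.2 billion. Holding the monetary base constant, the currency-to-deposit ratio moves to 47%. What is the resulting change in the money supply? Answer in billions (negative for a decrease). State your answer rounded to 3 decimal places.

¥18.227 billion

Initially m₁ = (1 + 0.512) / (0.255 + 0.072 + 0.512) ≈ 1.8021454, so M₁ = 1.8021454 × 431.2 ≈ 777.0851 billion.
After the change m₂ = (1 + 0.47) / (0.255 + 0.072 + 0.47) ≈ 1.8444166, so M₂ = 1.8444166 × 431.2 ≈ 795.3124 billion.
ΔM = M₂ − M₁ = 795.3124 − 777.0851 = 18.2273 billion.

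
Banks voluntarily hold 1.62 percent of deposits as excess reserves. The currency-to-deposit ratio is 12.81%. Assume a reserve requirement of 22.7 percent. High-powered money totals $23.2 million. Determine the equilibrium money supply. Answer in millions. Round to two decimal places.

$70.49 million

The money multiplier is m = (1 + c) / (rr + e + c) = (1 + 0.1281) / (0.227 + 0.0162 + 0.1281) ≈ 3.03824.
So M = m × MB = 3.03824 × 23.2 ≈ 70.4872 million.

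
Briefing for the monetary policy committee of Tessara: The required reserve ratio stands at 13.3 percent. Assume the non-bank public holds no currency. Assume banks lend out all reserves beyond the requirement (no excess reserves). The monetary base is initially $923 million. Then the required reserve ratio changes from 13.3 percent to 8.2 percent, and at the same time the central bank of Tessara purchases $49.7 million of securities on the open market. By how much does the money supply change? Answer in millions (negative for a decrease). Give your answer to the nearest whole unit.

$4922 million

Before: m₁ = 1 / (0.133) ≈ 7.5188, MB₁ = 923, so M₁ = 7.5188 × 923 = 6939.8524 million.
After: m₂ = 1 / (0.082) ≈ 12.1951, MB₂ = 923 + 49.7 = 972.7, so M₂ = 12.1951 × 972.7 ≈ 11862.1738 million.
ΔM = M₂ − M₁ = 11862.1738 − 6939.8524 = 4922.3214 million.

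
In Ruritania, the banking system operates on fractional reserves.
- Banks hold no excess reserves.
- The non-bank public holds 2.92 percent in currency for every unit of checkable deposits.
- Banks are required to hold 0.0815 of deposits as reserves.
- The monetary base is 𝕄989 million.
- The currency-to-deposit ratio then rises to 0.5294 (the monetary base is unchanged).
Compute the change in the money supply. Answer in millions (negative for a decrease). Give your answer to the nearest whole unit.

Initially m₁ = (1 + 0.0292) / (0.0815 + 0.0292) ≈ 9.2972, so M₁ = 9.2972 × 989 = 9194.9308 million.
After the change m₂ = (1 + 0.5294) / (0.0815 + 0.5294) ≈ 2.5035, so M₂ = 2.5035 × 989 = 2475.9615 million.
ΔM = M₂ − M₁ = 2475.9615 − 9194.9308 = -6718.9693 million.

-6719 million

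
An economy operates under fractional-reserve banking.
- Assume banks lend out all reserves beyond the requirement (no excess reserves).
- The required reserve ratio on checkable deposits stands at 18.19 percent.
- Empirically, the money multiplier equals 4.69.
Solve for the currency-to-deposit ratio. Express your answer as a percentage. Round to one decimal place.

Using m = 4.69. From m = (1 + c)/(c + rr + e), rearranging gives 1 + c = m·(c + rr + e), so c·(1 − m) = m·(rr + e) − 1.
Hence c = [m·(rr + e) − 1]/(1 − m) = [4.69 × (0.1819 + 0) − 1] / (1 − 4.69) ≈ 0.039807.

4.0%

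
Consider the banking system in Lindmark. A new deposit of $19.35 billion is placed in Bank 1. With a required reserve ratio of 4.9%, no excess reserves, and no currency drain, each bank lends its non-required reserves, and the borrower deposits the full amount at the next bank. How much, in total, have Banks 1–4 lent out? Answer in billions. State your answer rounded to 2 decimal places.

Bank i lends (1 − rr)^i of the original deposit: Bank 1 lends 19.35·0.9510 ≈ 18.4018, Bank 2 lends 19.35·0.9510² ≈ 17.5002, and so on.
Summing a geometric series: total = 19.35·[0.9510·(1 − 0.9510^4) / (1 − 0.9510)] ≈ 68.3718 billion.

$68.37 billion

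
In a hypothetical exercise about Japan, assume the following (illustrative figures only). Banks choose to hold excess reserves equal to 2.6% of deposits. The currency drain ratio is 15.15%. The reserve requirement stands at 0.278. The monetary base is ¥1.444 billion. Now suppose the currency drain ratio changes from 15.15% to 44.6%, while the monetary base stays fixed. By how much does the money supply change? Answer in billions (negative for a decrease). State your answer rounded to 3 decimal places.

Initially m₁ = (1 + 0.1515) / (0.278 + 0.026 + 0.1515) ≈ 2.52799, so M₁ = 2.52799 × 1.444 ≈ 3.6504 billion.
After the change m₂ = (1 + 0.446) / (0.278 + 0.026 + 0.446) = 1.92800, so M₂ = 1.92800 × 1.444 ≈ 2.784 billion.
ΔM = M₂ − M₁ = 2.784 − 3.6504 = -0.8664 billion.

-0.866 billion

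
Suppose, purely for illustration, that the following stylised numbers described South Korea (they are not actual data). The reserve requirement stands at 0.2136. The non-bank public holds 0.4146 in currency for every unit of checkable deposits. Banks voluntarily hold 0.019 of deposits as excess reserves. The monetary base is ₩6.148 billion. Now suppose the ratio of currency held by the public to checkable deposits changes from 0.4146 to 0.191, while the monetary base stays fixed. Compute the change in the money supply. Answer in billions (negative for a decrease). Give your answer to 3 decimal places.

₩3.848 billion

Initially m₁ = (1 + 0.4146) / (0.2136 + 0.019 + 0.4146) ≈ 2.18572, so M₁ = 2.18572 × 6.148 ≈ 13.4378 billion.
After the change m₂ = (1 + 0.191) / (0.2136 + 0.019 + 0.191) ≈ 2.81161, so M₂ = 2.81161 × 6.148 ≈ 17.2858 billion.
ΔM = M₂ − M₁ = 17.2858 − 13.4378 = 3.848 billion.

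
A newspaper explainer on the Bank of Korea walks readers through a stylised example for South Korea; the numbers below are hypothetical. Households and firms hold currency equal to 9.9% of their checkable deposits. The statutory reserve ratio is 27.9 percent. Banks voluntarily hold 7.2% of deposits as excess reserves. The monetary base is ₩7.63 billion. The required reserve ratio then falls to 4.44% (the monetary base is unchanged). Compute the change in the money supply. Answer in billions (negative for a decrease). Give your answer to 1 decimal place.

Initially m₁ = (1 + 0.099) / (0.279 + 0.072 + 0.099) ≈ 2.4422, so M₁ = 2.4422 × 7.63 ≈ 18.634 billion.
After the change m₂ = (1 + 0.099) / (0.0444 + 0.072 + 0.099) ≈ 5.1021, so M₂ = 5.1021 × 7.63 ≈ 38.929 billion.
ΔM = M₂ − M₁ = 38.929 − 18.634 = 20.295 billion.

₩20.3 billion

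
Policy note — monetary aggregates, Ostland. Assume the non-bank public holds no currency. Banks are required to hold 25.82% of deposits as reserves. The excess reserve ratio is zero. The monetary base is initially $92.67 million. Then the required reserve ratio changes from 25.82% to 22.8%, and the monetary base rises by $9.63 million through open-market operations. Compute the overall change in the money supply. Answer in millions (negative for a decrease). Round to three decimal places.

Before: m₁ = 1 / (0.2582) ≈ 3.8729667, MB₁ = 92.67, so M₁ = 3.8729667 × 92.67 ≈ 358.9078 million.
After: m₂ = 1 / (0.228) ≈ 4.3859649, MB₂ = 92.67 + 9.63 = 102.3, so M₂ = 4.3859649 × 102.3 ≈ 448.6842 million.
ΔM = M₂ − M₁ = 448.6842 − 358.9078 = 89.7764 million.

$89.776 million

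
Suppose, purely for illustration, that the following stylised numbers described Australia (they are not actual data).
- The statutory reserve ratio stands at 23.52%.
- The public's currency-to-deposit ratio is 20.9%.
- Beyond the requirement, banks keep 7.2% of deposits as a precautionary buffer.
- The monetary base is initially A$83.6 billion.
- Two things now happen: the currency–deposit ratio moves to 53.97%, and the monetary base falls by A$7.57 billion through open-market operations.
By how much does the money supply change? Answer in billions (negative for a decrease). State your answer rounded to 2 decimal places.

Before: m₁ = (1 + 0.209) / (0.2352 + 0.072 + 0.209) ≈ 2.34212, MB₁ = 83.6, so M₁ = 2.34212 × 83.6 ≈ 195.8012 billion.
After: m₂ = (1 + 0.5397) / (0.2352 + 0.072 + 0.5397) ≈ 1.81804, MB₂ = 83.6 − 7.57 = 76.03, so M₂ = 1.81804 × 76.03 ≈ 138.2256 billion.
ΔM = M₂ − M₁ = 138.2256 − 195.8012 = -57.5756 billion.

-57.58 billion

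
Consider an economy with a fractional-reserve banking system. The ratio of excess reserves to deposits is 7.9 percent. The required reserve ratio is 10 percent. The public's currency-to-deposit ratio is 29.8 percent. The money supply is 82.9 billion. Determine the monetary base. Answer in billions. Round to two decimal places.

30.46 billion

The money multiplier is m = (1 + c) / (rr + e + c) = (1 + 0.298) / (0.1 + 0.079 + 0.298) ≈ 2.72117.
MB = M / m = 82.9 / 2.72117 ≈ 30.4648 billion.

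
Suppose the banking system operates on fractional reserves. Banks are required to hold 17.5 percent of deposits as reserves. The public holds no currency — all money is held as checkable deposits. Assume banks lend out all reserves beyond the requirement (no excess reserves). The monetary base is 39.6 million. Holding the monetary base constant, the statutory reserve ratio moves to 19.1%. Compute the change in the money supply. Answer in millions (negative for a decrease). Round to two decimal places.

-18.96 million

Initially m₁ = 1 / (0.175) ≈ 5.71429, so M₁ = 5.71429 × 39.6 ≈ 226.2859 million.
After the change m₂ = 1 / (0.191) ≈ 5.23560, so M₂ = 5.23560 × 39.6 ≈ 207.3298 million.
ΔM = M₂ − M₁ = 207.3298 − 226.2859 = -18.9561 million.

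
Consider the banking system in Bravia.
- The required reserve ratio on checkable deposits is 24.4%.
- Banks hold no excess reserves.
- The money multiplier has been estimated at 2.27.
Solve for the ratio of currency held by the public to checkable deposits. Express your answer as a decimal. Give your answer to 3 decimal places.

0.351

Using m = 2.27. From m = (1 + c)/(c + rr + e), rearranging gives 1 + c = m·(c + rr + e), so c·(1 − m) = m·(rr + e) − 1.
Hence c = [m·(rr + e) − 1]/(1 − m) = [2.27 × (0.244 + 0) − 1] / (1 − 2.27) ≈ 0.351276.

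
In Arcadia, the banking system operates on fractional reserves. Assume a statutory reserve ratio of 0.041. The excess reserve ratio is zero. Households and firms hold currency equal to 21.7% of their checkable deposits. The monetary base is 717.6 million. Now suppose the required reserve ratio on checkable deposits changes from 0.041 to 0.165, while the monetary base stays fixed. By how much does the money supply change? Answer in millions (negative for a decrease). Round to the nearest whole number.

-1099 million

Initially m₁ = (1 + 0.217) / (0.041 + 0.217) ≈ 4.7171, so M₁ = 4.7171 × 717.6 ≈ 3384.991 million.
After the change m₂ = (1 + 0.217) / (0.165 + 0.217) ≈ 3.1859, so M₂ = 3.1859 × 717.6 ≈ 2286.2018 million.
ΔM = M₂ − M₁ = 2286.2018 − 3384.991 = -1098.7892 million.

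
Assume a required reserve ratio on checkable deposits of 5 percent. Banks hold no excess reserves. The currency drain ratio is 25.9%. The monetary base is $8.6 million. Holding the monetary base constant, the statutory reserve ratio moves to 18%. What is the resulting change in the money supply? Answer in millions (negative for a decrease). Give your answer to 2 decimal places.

-10.38 million

Initially m₁ = (1 + 0.259) / (0.05 + 0.259) ≈ 4.0744, so M₁ = 4.0744 × 8.6 ≈ 35.0398 million.
After the change m₂ = (1 + 0.259) / (0.18 + 0.259) ≈ 2.8679, so M₂ = 2.8679 × 8.6 ≈ 24.6639 million.
ΔM = M₂ − M₁ = 24.6639 − 35.0398 = -10.3759 million.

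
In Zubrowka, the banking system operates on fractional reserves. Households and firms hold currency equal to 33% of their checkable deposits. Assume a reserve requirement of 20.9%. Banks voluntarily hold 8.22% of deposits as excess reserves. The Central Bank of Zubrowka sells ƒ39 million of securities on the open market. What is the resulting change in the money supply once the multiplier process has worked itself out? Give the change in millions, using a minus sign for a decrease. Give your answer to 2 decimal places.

-83.50 million

The money multiplier is m = (1 + c) / (rr + e + c) = (1 + 0.33) / (0.209 + 0.0822 + 0.33) ≈ 2.14102.
The sale removes 39 million of base, so ΔM = m × ΔMB = 2.14102 × (−39) ≈ -83.4998 million.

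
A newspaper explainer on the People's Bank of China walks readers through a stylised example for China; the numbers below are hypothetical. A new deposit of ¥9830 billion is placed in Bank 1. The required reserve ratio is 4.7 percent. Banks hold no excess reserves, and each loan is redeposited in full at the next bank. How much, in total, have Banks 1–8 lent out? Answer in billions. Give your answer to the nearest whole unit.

Bank i lends (1 − rr)^i of the original deposit: Bank 1 lends 9830·0.9530 = 9367.9900, Bank 2 lends 9830·0.9530² ≈ 8927.6945, and so on.
Summing a geometric series: total = 9830·[0.9530·(1 − 0.9530^8) / (1 − 0.9530)] ≈ 63708.9207 billion.

¥63709 billion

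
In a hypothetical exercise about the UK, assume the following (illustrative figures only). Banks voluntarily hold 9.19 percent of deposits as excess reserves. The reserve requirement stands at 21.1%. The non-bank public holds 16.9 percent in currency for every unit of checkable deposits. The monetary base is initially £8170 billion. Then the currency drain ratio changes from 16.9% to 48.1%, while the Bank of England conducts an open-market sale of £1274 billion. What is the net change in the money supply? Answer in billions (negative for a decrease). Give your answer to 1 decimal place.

Before: m₁ = (1 + 0.169) / (0.211 + 0.0919 + 0.169) ≈ 2.477220, MB₁ = 8170, so M₁ = 2.477220 × 8170 = 20238.8874 billion.
After: m₂ = (1 + 0.481) / (0.211 + 0.0919 + 0.481) ≈ 1.889272, MB₂ = 8170 − 1274 = 6896, so M₂ = 1.889272 × 6896 ≈ 13028.4197 billion.
ΔM = M₂ − M₁ = 13028.4197 − 20238.8874 = -7210.4677 billion.

-7210.5 billion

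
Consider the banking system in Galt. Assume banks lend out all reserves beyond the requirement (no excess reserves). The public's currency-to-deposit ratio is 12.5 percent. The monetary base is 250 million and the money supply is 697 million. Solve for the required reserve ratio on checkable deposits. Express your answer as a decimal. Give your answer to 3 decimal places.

Using m = M/MB = 697/250 = 2.788000. Since m = (1 + c)/(c + rr + e), the denominator satisfies c + rr + e = (1 + c)/m = (1 + 0.125) / 2.788000 ≈ 0.403515.
With c = 0.125 and e = 0, the required reserve ratio on checkable deposits is 0.403515 − 0.125 − 0 = 0.278515.

0.279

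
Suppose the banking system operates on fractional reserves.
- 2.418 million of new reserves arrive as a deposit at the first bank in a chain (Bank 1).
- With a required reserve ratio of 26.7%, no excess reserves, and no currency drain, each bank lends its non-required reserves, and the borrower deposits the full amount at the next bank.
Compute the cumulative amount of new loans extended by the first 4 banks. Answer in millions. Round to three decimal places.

Bank i lends (1 − rr)^i of the original deposit: Bank 1 lends 2.418·0.7330 ≈ 1.7724, Bank 2 lends 2.418·0.7330² ≈ 1.2992, and so on.
Summing a geometric series: total = 2.418·[0.7330·(1 − 0.7330^4) / (1 − 0.7330)] ≈ 4.7219 million.

4.722 million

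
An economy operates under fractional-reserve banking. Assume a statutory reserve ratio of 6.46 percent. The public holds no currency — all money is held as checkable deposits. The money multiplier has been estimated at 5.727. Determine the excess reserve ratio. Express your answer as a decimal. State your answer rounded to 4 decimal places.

Using m = 5.727. Since m = (1 + c)/(c + rr + e), the denominator satisfies c + rr + e = (1 + c)/m = (1 + 0) / 5.727 ≈ 0.174611.
With c = 0 and rr = 0.0646, the excess reserve ratio is 0.174611 − 0 − 0.0646 = 0.110011.

0.1100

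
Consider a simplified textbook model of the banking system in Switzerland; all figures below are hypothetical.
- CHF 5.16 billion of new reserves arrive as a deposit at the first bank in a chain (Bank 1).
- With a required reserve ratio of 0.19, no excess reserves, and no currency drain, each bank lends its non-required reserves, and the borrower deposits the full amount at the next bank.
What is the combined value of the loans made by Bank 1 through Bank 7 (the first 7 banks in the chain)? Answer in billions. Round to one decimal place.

Bank i lends (1 − rr)^i of the original deposit: Bank 1 lends 5.16·0.8100 = 4.1796, Bank 2 lends 5.16·0.8100² ≈ 3.3855, and so on.
Summing a geometric series: total = 5.16·[0.8100·(1 − 0.8100^7) / (1 − 0.8100)] ≈ 16.9655 billion.

CHF 17.0 billion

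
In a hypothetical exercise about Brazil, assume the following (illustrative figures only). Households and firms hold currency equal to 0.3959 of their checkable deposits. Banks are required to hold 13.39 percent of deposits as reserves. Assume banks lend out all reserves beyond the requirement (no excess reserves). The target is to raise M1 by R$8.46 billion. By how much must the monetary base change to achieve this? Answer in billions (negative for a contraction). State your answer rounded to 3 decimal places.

R$3.211 billion

The money multiplier is m = (1 + c) / (rr + c) = (1 + 0.3959) / (0.1339 + 0.3959) ≈ 2.63477.
ΔMB = ΔM / m = (+8.46) / 2.63477 ≈ 3.2109 billion.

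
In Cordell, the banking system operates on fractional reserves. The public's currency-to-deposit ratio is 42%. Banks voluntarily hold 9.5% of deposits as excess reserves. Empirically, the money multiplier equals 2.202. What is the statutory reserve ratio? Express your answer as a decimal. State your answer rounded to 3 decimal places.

0.130

Using m = 2.202. Since m = (1 + c)/(c + rr + e), the denominator satisfies c + rr + e = (1 + c)/m = (1 + 0.42) / 2.202 ≈ 0.644868.
With c = 0.42 and e = 0.095, the statutory reserve ratio is 0.644868 − 0.42 − 0.095 = 0.129868.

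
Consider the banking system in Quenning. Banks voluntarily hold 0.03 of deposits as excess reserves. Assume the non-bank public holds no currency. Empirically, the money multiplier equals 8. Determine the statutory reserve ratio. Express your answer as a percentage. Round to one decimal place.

Using m = 8. Since m = (1 + c)/(c + rr + e), the denominator satisfies c + rr + e = (1 + c)/m = (1 + 0) / 8 = 0.125000.
With c = 0 and e = 0.03, the statutory reserve ratio is 0.125000 − 0 − 0.03 = 0.095.

9.5%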